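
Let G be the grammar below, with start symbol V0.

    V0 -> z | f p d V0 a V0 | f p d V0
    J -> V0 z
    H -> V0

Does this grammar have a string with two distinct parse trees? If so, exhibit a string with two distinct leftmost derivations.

Ambiguous

Witness: f p d f p d z a z

Derivation 1: V0 ⇒ f p d V0 a V0 ⇒ f p d f p d V0 a V0 ⇒ f p d f p d z a V0 ⇒ f p d f p d z a z
Derivation 2: V0 ⇒ f p d V0 ⇒ f p d f p d V0 a V0 ⇒ f p d f p d z a V0 ⇒ f p d f p d z a z

Two distinct leftmost derivations for the same string.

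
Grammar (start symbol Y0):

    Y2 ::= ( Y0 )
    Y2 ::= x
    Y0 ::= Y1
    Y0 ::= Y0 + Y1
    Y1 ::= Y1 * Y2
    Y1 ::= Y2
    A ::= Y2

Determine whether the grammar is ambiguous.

Unambiguous

Only Y0, Y1, Y2 are reachable from Y0; ignoring the rest: This is a standard precedence ladder (Y0 over Y1 over Y2), with each level left-recursive on its own operator ('+' at Y0, '*' at Y1). That structure is LR(1), hence unambiguous.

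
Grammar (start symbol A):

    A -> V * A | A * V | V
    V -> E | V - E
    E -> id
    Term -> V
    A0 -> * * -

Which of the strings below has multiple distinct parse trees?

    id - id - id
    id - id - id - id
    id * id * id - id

id - id - id: 1 tree
id - id - id - id: 1 tree
id * id * id - id: 4 trees

id * id * id - id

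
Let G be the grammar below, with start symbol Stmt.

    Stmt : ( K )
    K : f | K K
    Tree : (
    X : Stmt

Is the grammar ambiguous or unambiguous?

Ambiguous

Witness: ( f f f )

Derivation 1: Stmt ⇒ ( K ) ⇒ ( K K ) ⇒ ( f K ) ⇒ ( f K K ) ⇒ ( f f K ) ⇒ ( f f f )
Derivation 2: Stmt ⇒ ( K ) ⇒ ( K K ) ⇒ ( K K K ) ⇒ ( f K K ) ⇒ ( f f K ) ⇒ ( f f f )

Two distinct leftmost derivations for the same string.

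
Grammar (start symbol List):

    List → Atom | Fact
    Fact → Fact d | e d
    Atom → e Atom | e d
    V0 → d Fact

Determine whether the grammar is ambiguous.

Ambiguous

Witness: e d

Derivation 1: List ⇒ Atom ⇒ e d
Derivation 2: List ⇒ Fact ⇒ e d

Two distinct leftmost derivations for the same string.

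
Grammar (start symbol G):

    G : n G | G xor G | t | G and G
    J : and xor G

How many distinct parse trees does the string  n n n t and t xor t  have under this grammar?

Parse trees for n n n t and t xor t (showing first 6 of 14):
  [G n [G n [G n [G [G [G t] and [G t]] xor [G t]]]]]
  [G n [G n [G n [G [G t] and [G [G t] xor [G t]]]]]]
  [G n [G n [G [G n [G [G t] and [G t]]] xor [G t]]]]
  [G n [G n [G [G [G n [G t]] and [G t]] xor [G t]]]]
  [G n [G n [G [G n [G t]] and [G [G t] xor [G t]]]]]
  [G n [G [G n [G n [G [G t] and [G t]]]] xor [G t]]]

14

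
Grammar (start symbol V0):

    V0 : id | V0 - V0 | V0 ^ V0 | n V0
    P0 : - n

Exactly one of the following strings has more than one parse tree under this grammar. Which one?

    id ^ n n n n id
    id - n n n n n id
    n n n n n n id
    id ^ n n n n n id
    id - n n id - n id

id - n n id - n id

id ^ n n n n id: 1 tree
id - n n n n n id: 1 tree
n n n n n n id: 1 tree
id ^ n n n n n id: 1 tree
id - n n id - n id: 4 trees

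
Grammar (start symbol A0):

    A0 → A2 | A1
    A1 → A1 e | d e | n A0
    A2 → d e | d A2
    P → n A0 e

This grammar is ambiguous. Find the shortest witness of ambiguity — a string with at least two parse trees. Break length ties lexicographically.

length 2: d e has 2 parse trees

Two derivations of d e:
  A0 ⇒ A2 ⇒ d e
  A0 ⇒ A1 ⇒ d e

d e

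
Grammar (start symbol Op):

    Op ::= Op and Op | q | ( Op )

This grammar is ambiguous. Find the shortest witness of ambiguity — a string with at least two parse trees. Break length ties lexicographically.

q and q and q

length 1: no string has ≥2 trees
length 3: no string has ≥2 trees
length 5: q and q and q has 2 parse trees

Two derivations of q and q and q:
  Op ⇒ Op and Op ⇒ Op and Op and Op ⇒ q and Op and Op ⇒ q and q and Op ⇒ q and q and q
  Op ⇒ Op and Op ⇒ q and Op ⇒ q and Op and Op ⇒ q and q and Op ⇒ q and q and q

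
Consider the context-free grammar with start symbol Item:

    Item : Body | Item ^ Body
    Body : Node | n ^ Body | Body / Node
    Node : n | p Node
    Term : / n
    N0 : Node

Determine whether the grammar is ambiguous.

Ambiguous

Witness: n ^ n

Derivation 1: Item ⇒ Body ⇒ n ^ Body ⇒ n ^ Node ⇒ n ^ n
Derivation 2: Item ⇒ Item ^ Body ⇒ Body ^ Body ⇒ Node ^ Body ⇒ n ^ Body ⇒ n ^ Node ⇒ n ^ n

Two distinct leftmost derivations for the same string.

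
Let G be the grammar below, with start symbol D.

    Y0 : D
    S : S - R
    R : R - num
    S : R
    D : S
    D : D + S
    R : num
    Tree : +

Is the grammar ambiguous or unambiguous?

Ambiguous

Witness: num - num

Derivation 1: D ⇒ S ⇒ S - R ⇒ R - R ⇒ num - R ⇒ num - num
Derivation 2: D ⇒ S ⇒ R ⇒ R - num ⇒ num - num

Two distinct leftmost derivations for the same string.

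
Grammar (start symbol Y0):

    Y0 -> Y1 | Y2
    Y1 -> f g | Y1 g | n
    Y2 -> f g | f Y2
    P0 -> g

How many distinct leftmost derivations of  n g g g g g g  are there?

Parse trees for n g g g g g g:
  [Y0 [Y1 [Y1 [Y1 [Y1 [Y1 [Y1 [Y1 n] g] g] g] g] g] g]]

1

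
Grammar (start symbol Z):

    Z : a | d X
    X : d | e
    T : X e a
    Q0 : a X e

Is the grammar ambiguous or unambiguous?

(T, Q0 are unreachable from Z, so their rules don't affect L(Z).) The reachable rules are right-linear with at most one rule per (nonterminal, next-terminal) pair. Each input token forces the next rule, so parsing is deterministic.

Unambiguous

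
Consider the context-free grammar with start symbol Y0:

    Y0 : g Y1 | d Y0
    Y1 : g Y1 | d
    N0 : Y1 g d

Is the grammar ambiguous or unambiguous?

Unambiguous

Only Y0, Y1 are reachable from Y0; ignoring the rest: Restricted to the reachable nonterminals, every rule has the form A → t or A → t B, and no two rules for the same A share a first terminal. The grammar encodes a DFA — one run per string.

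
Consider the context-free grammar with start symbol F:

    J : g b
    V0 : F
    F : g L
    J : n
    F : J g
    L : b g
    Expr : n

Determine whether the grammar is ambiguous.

Witness: g b g

Derivation 1: F ⇒ g L ⇒ g b g
Derivation 2: F ⇒ J g ⇒ g b g

Two distinct leftmost derivations for the same string.

Ambiguous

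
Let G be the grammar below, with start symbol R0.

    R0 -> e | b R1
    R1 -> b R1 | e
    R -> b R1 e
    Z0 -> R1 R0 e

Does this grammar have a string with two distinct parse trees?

(R, Z0 are unreachable from R0, so their rules don't affect L(R0).) The reachable rules are right-linear with at most one rule per (nonterminal, next-terminal) pair. Each input token forces the next rule, so parsing is deterministic.

Unambiguous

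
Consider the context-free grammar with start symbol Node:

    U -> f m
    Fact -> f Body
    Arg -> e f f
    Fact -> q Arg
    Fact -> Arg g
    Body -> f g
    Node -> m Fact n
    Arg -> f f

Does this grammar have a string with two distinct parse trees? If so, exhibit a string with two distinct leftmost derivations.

Witness: m f f g n

Derivation 1: Node ⇒ m Fact n ⇒ m f Body n ⇒ m f f g n
Derivation 2: Node ⇒ m Fact n ⇒ m Arg g n ⇒ m f f g n

Two distinct leftmost derivations for the same string.

Ambiguous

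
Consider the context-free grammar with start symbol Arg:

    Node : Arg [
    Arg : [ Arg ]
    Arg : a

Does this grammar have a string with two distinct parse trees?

Unambiguous

Only Arg is reachable from Arg; ignoring the rest: L(Arg) is { openⁿ atom closeⁿ : n ≥ 0 }. The bracket depth fixes n, and the derivation is forced at every step.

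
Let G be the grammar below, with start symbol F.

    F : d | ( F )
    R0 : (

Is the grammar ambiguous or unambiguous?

Unambiguous

(R0 is unreachable from F, so its rules don't affect L(F).) L(F) is { openⁿ atom closeⁿ : n ≥ 0 }. The bracket depth fixes n, and the derivation is forced at every step.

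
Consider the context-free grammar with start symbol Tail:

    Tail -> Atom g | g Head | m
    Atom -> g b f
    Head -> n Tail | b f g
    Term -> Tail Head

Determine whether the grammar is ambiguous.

Witness: g b f g

Derivation 1: Tail ⇒ Atom g ⇒ g b f g
Derivation 2: Tail ⇒ g Head ⇒ g b f g

Two distinct leftmost derivations for the same string.

Ambiguous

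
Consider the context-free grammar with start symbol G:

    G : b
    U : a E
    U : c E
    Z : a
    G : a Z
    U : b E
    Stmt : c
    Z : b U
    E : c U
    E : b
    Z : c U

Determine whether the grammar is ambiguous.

(Stmt is unreachable from G, so its rules don't affect L(G).) Restricted to the reachable nonterminals, every rule has the form A → t or A → t B, and no two rules for the same A share a first terminal. The grammar encodes a DFA — one run per string.

Unambiguous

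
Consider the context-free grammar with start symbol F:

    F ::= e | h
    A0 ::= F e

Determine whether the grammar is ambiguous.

Only F is reachable from F; ignoring the rest: Restricted to the reachable nonterminals, every rule has the form A → t or A → t B, and no two rules for the same A share a first terminal. The grammar encodes a DFA — one run per string.

Unambiguous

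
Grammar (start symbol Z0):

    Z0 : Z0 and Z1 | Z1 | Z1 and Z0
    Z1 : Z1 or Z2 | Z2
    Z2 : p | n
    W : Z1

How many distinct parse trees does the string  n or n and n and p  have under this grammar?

Parse trees for n or n and n and p:
  [Z0 [Z0 [Z0 [Z1 [Z1 [Z2 n]] or [Z2 n]]] and [Z1 [Z2 n]]] and [Z1 [Z2 p]]]
  [Z0 [Z0 [Z1 [Z1 [Z2 n]] or [Z2 n]] and [Z0 [Z1 [Z2 n]]]] and [Z1 [Z2 p]]]
  [Z0 [Z1 [Z1 [Z2 n]] or [Z2 n]] and [Z0 [Z0 [Z1 [Z2 n]]] and [Z1 [Z2 p]]]]
  [Z0 [Z1 [Z1 [Z2 n]] or [Z2 n]] and [Z0 [Z1 [Z2 n]] and [Z0 [Z1 [Z2 p]]]]]

4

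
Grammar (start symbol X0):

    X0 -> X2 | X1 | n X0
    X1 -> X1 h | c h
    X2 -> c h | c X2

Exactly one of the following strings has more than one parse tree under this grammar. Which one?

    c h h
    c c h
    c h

c h h: 1 tree
c c h: 1 tree
c h: 2 trees

c h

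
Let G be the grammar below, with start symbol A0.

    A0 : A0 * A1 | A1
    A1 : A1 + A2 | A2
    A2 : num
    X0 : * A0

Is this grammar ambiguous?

Unambiguous

Only A0, A1, A2 are reachable from A0; ignoring the rest: A0 → A0 * A1 | A1  ;  A1 → A1 + A2 | A2  — a left-associative chain with A2 at the bottom. Each string factors uniquely by precedence.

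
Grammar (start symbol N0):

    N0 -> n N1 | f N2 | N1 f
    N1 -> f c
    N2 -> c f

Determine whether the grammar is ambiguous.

Witness: f c f

Derivation 1: N0 ⇒ f N2 ⇒ f c f
Derivation 2: N0 ⇒ N1 f ⇒ f c f

Two distinct leftmost derivations for the same string.

Ambiguous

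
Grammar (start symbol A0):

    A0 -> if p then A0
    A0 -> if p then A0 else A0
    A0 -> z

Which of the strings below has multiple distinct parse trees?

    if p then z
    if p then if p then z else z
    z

if p then if p then z else z

if p then z: 1 tree
if p then if p then z else z: 2 trees
z: 1 tree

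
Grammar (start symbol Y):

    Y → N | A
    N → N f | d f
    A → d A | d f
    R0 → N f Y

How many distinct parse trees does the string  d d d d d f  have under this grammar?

Parse trees for d d d d d f:
  [Y [A d [A d [A d [A d [A d f]]]]]]

1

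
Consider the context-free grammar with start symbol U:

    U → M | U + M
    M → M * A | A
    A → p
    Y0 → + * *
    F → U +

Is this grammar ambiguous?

Unambiguous

Only U, M, A are reachable from U; ignoring the rest: This is a standard precedence ladder (U over M over A), with each level left-recursive on its own operator ('+' at U, '*' at M). That structure is LR(1), hence unambiguous.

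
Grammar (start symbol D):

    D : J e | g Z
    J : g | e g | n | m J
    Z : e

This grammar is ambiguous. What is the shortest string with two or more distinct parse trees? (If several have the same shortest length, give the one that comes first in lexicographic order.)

length 2: g e has 2 parse trees

Two derivations of g e:
  D ⇒ J e ⇒ g e
  D ⇒ g Z ⇒ g e

g e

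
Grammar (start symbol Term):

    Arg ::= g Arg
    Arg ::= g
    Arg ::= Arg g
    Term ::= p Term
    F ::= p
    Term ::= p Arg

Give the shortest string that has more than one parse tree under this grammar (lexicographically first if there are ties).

length 2: no string has ≥2 trees
length 3: p g g has 2 parse trees

Two derivations of p g g:
  Term ⇒ p Arg ⇒ p g Arg ⇒ p g g
  Term ⇒ p Arg ⇒ p Arg g ⇒ p g g

p g g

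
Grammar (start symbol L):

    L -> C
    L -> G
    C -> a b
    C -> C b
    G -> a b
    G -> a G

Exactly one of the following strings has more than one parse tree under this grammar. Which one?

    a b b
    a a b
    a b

a b

a b b: 1 tree
a a b: 1 tree
a b: 2 trees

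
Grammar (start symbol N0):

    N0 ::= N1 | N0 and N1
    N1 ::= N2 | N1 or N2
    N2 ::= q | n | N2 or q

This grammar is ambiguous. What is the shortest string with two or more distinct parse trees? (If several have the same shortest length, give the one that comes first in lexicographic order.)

length 1: no string has ≥2 trees
length 3: n or q has 2 parse trees

Two derivations of n or q:
  N0 ⇒ N1 ⇒ N2 ⇒ N2 or q ⇒ n or q
  N0 ⇒ N1 ⇒ N1 or N2 ⇒ N2 or N2 ⇒ n or N2 ⇒ n or q

n or q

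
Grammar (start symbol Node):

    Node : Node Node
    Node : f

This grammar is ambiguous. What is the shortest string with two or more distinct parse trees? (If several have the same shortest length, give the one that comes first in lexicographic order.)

f f f

length 1: no string has ≥2 trees
length 2: no string has ≥2 trees
length 3: f f f has 2 parse trees

Two derivations of f f f:
  Node ⇒ Node Node ⇒ Node Node Node ⇒ f Node Node ⇒ f f Node ⇒ f f f
  Node ⇒ Node Node ⇒ f Node ⇒ f Node Node ⇒ f f Node ⇒ f f f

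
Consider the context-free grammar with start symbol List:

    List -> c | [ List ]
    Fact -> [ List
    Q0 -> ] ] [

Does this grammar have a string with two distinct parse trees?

Only List is reachable from List; ignoring the rest: L(List) is { openⁿ atom closeⁿ : n ≥ 0 }. The bracket depth fixes n, and the derivation is forced at every step.

Unambiguous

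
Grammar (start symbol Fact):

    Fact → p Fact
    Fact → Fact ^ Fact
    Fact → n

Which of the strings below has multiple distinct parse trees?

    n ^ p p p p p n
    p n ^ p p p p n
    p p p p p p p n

n ^ p p p p p n: 1 tree
p n ^ p p p p n: 2 trees
p p p p p p p n: 1 tree

p n ^ p p p p n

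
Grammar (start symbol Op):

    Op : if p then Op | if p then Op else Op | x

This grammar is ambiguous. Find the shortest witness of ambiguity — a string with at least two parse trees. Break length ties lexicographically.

length 1: no string has ≥2 trees
length 4: no string has ≥2 trees
length 6: no string has ≥2 trees
length 7: no string has ≥2 trees
length 9: if p then if p then x else x has 2 parse trees

Two derivations of if p then if p then x else x:
  Op ⇒ if p then Op ⇒ if p then if p then Op else Op ⇒ if p then if p then x else Op ⇒ if p then if p then x else x
  Op ⇒ if p then Op else Op ⇒ if p then if p then Op else Op ⇒ if p then if p then x else Op ⇒ if p then if p then x else x

if p then if p then x else x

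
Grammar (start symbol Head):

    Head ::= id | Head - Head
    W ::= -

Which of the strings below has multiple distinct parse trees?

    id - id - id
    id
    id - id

id - id - id

id - id - id: 2 trees
id: 1 tree
id - id: 1 tree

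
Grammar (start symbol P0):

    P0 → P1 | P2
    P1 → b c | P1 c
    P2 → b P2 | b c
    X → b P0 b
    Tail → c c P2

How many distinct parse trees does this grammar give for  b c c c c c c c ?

Parse trees for b c c c c c c c:
  [P0 [P1 [P1 [P1 [P1 [P1 [P1 [P1 b c] c] c] c] c] c] c]]

1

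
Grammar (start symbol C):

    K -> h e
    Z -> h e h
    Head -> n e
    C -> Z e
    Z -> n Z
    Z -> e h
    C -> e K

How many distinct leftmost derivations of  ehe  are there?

Parse trees for ehe:
  [C [Z e h] e]
  [C e [K h e]]

2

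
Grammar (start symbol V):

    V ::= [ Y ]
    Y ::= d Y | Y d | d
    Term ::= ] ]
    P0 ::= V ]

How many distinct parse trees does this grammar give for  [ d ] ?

1

Parse trees for [ d ]:
  [V [ [Y d] ]]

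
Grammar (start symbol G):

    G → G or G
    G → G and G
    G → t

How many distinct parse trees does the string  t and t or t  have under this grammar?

2

Parse trees for t and t or t:
  [G [G [G t] and [G t]] or [G t]]
  [G [G t] and [G [G t] or [G t]]]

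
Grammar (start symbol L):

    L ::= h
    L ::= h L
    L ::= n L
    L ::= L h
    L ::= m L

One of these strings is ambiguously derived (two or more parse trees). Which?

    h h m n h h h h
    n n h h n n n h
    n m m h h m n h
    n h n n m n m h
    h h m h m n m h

h h m n h h h h

h h m n h h h h: 64 trees
n n h h n n n h: 1 tree
n m m h h m n h: 1 tree
n h n n m n m h: 1 tree
h h m h m n m h: 1 tree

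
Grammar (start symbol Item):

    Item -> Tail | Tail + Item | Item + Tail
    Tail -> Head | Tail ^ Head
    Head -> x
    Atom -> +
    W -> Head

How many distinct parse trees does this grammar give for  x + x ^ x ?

Parse trees for x + x ^ x:
  [Item [Tail [Head x]] + [Item [Tail [Tail [Head x]] ^ [Head x]]]]
  [Item [Item [Tail [Head x]]] + [Tail [Tail [Head x]] ^ [Head x]]]

2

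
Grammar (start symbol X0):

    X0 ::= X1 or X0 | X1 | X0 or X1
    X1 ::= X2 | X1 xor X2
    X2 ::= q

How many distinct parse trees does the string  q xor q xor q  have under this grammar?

1

Parse trees for q xor q xor q:
  [X0 [X1 [X1 [X1 [X2 q]] xor [X2 q]] xor [X2 q]]]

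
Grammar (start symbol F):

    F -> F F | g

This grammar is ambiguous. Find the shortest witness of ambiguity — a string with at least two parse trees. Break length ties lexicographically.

g g g

length 1: no string has ≥2 trees
length 2: no string has ≥2 trees
length 3: g g g has 2 parse trees

Two derivations of g g g:
  F ⇒ F F ⇒ F F F ⇒ g F F ⇒ g g F ⇒ g g g
  F ⇒ F F ⇒ g F ⇒ g F F ⇒ g g F ⇒ g g g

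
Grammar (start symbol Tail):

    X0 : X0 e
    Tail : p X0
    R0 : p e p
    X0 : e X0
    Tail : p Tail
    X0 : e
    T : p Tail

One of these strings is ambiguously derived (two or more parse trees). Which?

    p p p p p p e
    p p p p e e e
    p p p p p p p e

p p p p p p e: 1 tree
p p p p e e e: 4 trees
p p p p p p p e: 1 tree

p p p p e e e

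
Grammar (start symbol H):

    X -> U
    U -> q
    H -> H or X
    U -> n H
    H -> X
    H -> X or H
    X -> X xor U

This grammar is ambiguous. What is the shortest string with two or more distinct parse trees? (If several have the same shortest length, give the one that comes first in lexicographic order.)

q or q

length 1: no string has ≥2 trees
length 2: no string has ≥2 trees
length 3: q or q has 2 parse trees

Two derivations of q or q:
  H ⇒ H or X ⇒ X or X ⇒ U or X ⇒ q or X ⇒ q or U ⇒ q or q
  H ⇒ X or H ⇒ U or H ⇒ q or H ⇒ q or X ⇒ q or U ⇒ q or q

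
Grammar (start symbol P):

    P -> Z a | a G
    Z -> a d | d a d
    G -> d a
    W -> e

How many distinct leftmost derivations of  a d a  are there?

Parse trees for a d a:
  [P [Z a d] a]
  [P a [G d a]]

2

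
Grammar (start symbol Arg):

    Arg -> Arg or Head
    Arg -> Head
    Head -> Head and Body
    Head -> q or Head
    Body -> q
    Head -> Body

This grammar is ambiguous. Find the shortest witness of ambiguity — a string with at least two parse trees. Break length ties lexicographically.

q or q

length 1: no string has ≥2 trees
length 3: q or q has 2 parse trees

Two derivations of q or q:
  Arg ⇒ Arg or Head ⇒ Head or Head ⇒ Body or Head ⇒ q or Head ⇒ q or Body ⇒ q or q
  Arg ⇒ Head ⇒ q or Head ⇒ q or Body ⇒ q or q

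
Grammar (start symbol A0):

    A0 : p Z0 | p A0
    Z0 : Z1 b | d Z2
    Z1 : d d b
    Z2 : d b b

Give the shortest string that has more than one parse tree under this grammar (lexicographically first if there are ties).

p d d b b

length 5: p d d b b has 2 parse trees

Two derivations of p d d b b:
  A0 ⇒ p Z0 ⇒ p Z1 b ⇒ p d d b b
  A0 ⇒ p Z0 ⇒ p d Z2 ⇒ p d d b b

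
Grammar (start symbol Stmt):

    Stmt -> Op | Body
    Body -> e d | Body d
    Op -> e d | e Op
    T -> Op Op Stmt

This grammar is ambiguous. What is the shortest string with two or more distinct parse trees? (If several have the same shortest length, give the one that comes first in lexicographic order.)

e d

length 2: e d has 2 parse trees

Two derivations of e d:
  Stmt ⇒ Op ⇒ e d
  Stmt ⇒ Body ⇒ e d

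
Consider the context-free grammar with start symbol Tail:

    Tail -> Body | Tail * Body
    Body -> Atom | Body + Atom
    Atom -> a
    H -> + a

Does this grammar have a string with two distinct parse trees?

(H is unreachable from Tail, so its rules don't affect L(Tail).) Tail → Tail * Body | Body  ;  Body → Body + Atom | Atom  — a left-associative chain with Atom at the bottom. Each string factors uniquely by precedence.

Unambiguous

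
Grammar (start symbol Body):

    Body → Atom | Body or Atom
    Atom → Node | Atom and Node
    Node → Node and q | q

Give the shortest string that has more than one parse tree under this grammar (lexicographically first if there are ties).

length 1: no string has ≥2 trees
length 3: q and q has 2 parse trees

Two derivations of q and q:
  Body ⇒ Atom ⇒ Node ⇒ Node and q ⇒ q and q
  Body ⇒ Atom ⇒ Atom and Node ⇒ Node and Node ⇒ q and Node ⇒ q and q

q and q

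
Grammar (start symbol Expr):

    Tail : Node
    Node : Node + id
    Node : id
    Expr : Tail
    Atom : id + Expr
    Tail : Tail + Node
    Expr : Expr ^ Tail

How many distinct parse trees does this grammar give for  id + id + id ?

Parse trees for id + id + id:
  [Expr [Tail [Node [Node [Node id] + id] + id]]]
  [Expr [Tail [Tail [Node id]] + [Node [Node id] + id]]]
  [Expr [Tail [Tail [Node [Node id] + id]] + [Node id]]]
  [Expr [Tail [Tail [Tail [Node id]] + [Node id]] + [Node id]]]

4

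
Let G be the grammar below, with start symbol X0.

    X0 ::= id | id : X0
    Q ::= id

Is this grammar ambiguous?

(Q is unreachable from X0, so its rules don't affect L(X0).) Right-recursive list with a separator: after each atom, whether the separator follows determines the rule. One parse per string.

Unambiguous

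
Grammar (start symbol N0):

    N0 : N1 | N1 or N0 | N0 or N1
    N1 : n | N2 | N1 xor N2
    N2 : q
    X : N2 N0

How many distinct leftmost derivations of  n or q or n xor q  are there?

Parse trees for n or q or n xor q:
  [N0 [N1 n] or [N0 [N1 [N2 q]] or [N0 [N1 [N1 n] xor [N2 q]]]]]
  [N0 [N1 n] or [N0 [N0 [N1 [N2 q]]] or [N1 [N1 n] xor [N2 q]]]]
  [N0 [N0 [N1 n] or [N0 [N1 [N2 q]]]] or [N1 [N1 n] xor [N2 q]]]
  [N0 [N0 [N0 [N1 n]] or [N1 [N2 q]]] or [N1 [N1 n] xor [N2 q]]]

4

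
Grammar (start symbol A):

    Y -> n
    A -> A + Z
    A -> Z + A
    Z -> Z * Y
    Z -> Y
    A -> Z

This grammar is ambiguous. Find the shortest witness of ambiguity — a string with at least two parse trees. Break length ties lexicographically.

n + n

length 1: no string has ≥2 trees
length 3: n + n has 2 parse trees

Two derivations of n + n:
  A ⇒ A + Z ⇒ Z + Z ⇒ Y + Z ⇒ n + Z ⇒ n + Y ⇒ n + n
  A ⇒ Z + A ⇒ Y + A ⇒ n + A ⇒ n + Z ⇒ n + Y ⇒ n + n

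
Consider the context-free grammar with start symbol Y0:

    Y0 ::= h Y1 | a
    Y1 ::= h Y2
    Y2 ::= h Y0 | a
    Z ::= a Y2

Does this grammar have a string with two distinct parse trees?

Unambiguous

Only Y0, Y1, Y2 are reachable from Y0; ignoring the rest: Each reachable nonterminal has at most one production per leading terminal, and all productions are right-linear; the derivation is determined token-by-token.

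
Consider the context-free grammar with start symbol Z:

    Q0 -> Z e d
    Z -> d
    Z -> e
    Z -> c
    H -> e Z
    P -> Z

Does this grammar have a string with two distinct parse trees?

(H, Q0, P are unreachable from Z, so their rules don't affect L(Z).) Restricted to the reachable nonterminals, every rule has the form A → t or A → t B, and no two rules for the same A share a first terminal. The grammar encodes a DFA — one run per string.

Unambiguous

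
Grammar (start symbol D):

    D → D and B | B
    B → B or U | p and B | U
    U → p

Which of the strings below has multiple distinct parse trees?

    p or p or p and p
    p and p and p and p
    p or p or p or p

p or p or p and p: 1 tree
p and p and p and p: 8 trees
p or p or p or p: 1 tree

p and p and p and p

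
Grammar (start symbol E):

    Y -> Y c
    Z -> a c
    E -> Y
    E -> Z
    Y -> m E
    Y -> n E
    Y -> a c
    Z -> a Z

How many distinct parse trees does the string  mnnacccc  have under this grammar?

30

Parse trees for mnnacccc (showing first 6 of 30):
  [E [Y [Y [Y [Y m [E [Y n [E [Y n [E [Y a c]]]]]]] c] c] c]]
  [E [Y [Y [Y [Y m [E [Y n [E [Y n [E [Z a c]]]]]]] c] c] c]]
  [E [Y [Y [Y m [E [Y [Y n [E [Y n [E [Y a c]]]]] c]]] c] c]]
  [E [Y [Y [Y m [E [Y [Y n [E [Y n [E [Z a c]]]]] c]]] c] c]]
  [E [Y [Y [Y m [E [Y n [E [Y [Y n [E [Y a c]]] c]]]]] c] c]]
  [E [Y [Y [Y m [E [Y n [E [Y [Y n [E [Z a c]]] c]]]]] c] c]]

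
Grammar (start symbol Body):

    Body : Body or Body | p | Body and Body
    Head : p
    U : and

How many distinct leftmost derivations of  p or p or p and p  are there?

Parse trees for p or p or p and p:
  [Body [Body p] or [Body [Body p] or [Body [Body p] and [Body p]]]]
  [Body [Body p] or [Body [Body [Body p] or [Body p]] and [Body p]]]
  [Body [Body [Body p] or [Body p]] or [Body [Body p] and [Body p]]]
  [Body [Body [Body p] or [Body [Body p] or [Body p]]] and [Body p]]
  [Body [Body [Body [Body p] or [Body p]] or [Body p]] and [Body p]]

5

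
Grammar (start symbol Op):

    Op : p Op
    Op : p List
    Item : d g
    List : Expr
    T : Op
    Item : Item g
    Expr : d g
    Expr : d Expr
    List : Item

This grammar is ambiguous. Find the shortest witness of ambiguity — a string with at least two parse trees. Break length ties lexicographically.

length 3: p d g has 2 parse trees

Two derivations of p d g:
  Op ⇒ p List ⇒ p Expr ⇒ p d g
  Op ⇒ p List ⇒ p Item ⇒ p d g

p d g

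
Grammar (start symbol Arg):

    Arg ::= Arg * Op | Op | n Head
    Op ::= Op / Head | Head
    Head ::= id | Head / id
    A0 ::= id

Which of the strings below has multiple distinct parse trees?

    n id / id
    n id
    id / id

id / id

n id / id: 1 tree
n id: 1 tree
id / id: 2 trees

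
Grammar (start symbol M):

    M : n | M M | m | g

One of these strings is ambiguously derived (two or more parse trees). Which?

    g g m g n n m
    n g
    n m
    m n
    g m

g g m g n n m

g g m g n n m: 132 trees
n g: 1 tree
n m: 1 tree
m n: 1 tree
g m: 1 tree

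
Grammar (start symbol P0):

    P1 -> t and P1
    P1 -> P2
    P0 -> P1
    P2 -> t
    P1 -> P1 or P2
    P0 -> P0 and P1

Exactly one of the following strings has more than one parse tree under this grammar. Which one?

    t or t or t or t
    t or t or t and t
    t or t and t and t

t or t and t and t

t or t or t or t: 1 tree
t or t or t and t: 1 tree
t or t and t and t: 2 trees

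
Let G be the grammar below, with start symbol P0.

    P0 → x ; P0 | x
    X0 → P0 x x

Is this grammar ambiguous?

Only P0 is reachable from P0; ignoring the rest: The reachable grammar is A → atom sep A | atom. Each atom is followed by either the separator (recurse) or end-of-string (stop) — no choice point.

Unambiguous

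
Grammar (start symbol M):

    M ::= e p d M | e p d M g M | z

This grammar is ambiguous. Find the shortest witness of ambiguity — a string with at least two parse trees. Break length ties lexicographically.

e p d e p d z g z

length 1: no string has ≥2 trees
length 4: no string has ≥2 trees
length 6: no string has ≥2 trees
length 7: no string has ≥2 trees
length 9: e p d e p d z g z has 2 parse trees

Two derivations of e p d e p d z g z:
  M ⇒ e p d M ⇒ e p d e p d M g M ⇒ e p d e p d z g M ⇒ e p d e p d z g z
  M ⇒ e p d M g M ⇒ e p d e p d M g M ⇒ e p d e p d z g M ⇒ e p d e p d z g z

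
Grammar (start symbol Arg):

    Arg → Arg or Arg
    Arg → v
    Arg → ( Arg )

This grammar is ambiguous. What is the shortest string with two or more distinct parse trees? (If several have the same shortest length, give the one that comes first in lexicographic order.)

v or v or v

length 1: no string has ≥2 trees
length 3: no string has ≥2 trees
length 5: v or v or v has 2 parse trees

Two derivations of v or v or v:
  Arg ⇒ Arg or Arg ⇒ Arg or Arg or Arg ⇒ v or Arg or Arg ⇒ v or v or Arg ⇒ v or v or v
  Arg ⇒ Arg or Arg ⇒ v or Arg ⇒ v or Arg or Arg ⇒ v or v or Arg ⇒ v or v or v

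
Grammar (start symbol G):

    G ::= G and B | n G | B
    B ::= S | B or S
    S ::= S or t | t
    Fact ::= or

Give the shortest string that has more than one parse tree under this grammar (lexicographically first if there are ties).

length 1: no string has ≥2 trees
length 2: no string has ≥2 trees
length 3: t or t has 2 parse trees

Two derivations of t or t:
  G ⇒ B ⇒ S ⇒ S or t ⇒ t or t
  G ⇒ B ⇒ B or S ⇒ S or S ⇒ t or S ⇒ t or t

t or t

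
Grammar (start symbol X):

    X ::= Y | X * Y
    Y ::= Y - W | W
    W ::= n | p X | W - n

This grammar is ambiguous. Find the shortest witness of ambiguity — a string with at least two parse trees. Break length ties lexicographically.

length 1: no string has ≥2 trees
length 2: no string has ≥2 trees
length 3: n - n has 2 parse trees

Two derivations of n - n:
  X ⇒ Y ⇒ Y - W ⇒ W - W ⇒ n - W ⇒ n - n
  X ⇒ Y ⇒ W ⇒ W - n ⇒ n - n

n - n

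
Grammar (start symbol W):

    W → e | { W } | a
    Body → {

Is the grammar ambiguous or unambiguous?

Only W is reachable from W; ignoring the rest: L(W) is { openⁿ atom closeⁿ : n ≥ 0 }. The bracket depth fixes n, and the derivation is forced at every step.

Unambiguous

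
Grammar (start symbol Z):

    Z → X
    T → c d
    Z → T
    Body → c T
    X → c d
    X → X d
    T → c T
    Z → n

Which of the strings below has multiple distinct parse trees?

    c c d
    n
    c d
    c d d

c c d: 1 tree
n: 1 tree
c d: 2 trees
c d d: 1 tree

c d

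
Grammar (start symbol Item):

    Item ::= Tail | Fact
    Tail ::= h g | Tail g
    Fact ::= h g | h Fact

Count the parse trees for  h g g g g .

1

Parse trees for h g g g g:
  [Item [Tail [Tail [Tail [Tail h g] g] g] g]]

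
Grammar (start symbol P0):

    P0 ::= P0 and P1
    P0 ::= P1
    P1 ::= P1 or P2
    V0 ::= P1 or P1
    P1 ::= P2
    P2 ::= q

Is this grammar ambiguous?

Unambiguous

Only P0, P1, P2 are reachable from P0; ignoring the rest: This is a standard precedence ladder (P0 over P1 over P2), with each level left-recursive on its own operator ('and' at P0, 'or' at P1). That structure is LR(1), hence unambiguous.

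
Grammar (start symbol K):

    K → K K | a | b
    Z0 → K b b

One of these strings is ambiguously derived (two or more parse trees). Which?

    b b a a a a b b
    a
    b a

b b a a a a b b: 429 trees
a: 1 tree
b a: 1 tree

b b a a a a b b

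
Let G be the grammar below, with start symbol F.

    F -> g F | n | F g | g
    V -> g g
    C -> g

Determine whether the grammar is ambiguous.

Witness: g g

Derivation 1: F ⇒ g F ⇒ g g
Derivation 2: F ⇒ F g ⇒ g g

Two distinct leftmost derivations for the same string.

Ambiguous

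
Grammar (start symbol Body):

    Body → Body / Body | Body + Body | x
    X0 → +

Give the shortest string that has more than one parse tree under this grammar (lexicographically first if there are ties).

length 1: no string has ≥2 trees
length 3: no string has ≥2 trees
length 5: x + x + x has 2 parse trees

Two derivations of x + x + x:
  Body ⇒ Body + Body ⇒ Body + Body + Body ⇒ x + Body + Body ⇒ x + x + Body ⇒ x + x + x
  Body ⇒ Body + Body ⇒ x + Body ⇒ x + Body + Body ⇒ x + x + Body ⇒ x + x + x

x + x + x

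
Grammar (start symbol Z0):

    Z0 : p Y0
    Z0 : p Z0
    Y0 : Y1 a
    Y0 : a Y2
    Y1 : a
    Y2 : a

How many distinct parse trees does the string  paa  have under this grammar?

Parse trees for paa:
  [Z0 p [Y0 [Y1 a] a]]
  [Z0 p [Y0 a [Y2 a]]]

2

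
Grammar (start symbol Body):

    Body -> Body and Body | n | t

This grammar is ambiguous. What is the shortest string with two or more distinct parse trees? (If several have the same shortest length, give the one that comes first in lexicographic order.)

length 1: no string has ≥2 trees
length 3: no string has ≥2 trees
length 5: n and n and n has 2 parse trees

Two derivations of n and n and n:
  Body ⇒ Body and Body ⇒ Body and Body and Body ⇒ n and Body and Body ⇒ n and n and Body ⇒ n and n and n
  Body ⇒ Body and Body ⇒ n and Body ⇒ n and Body and Body ⇒ n and n and Body ⇒ n and n and n

n and n and n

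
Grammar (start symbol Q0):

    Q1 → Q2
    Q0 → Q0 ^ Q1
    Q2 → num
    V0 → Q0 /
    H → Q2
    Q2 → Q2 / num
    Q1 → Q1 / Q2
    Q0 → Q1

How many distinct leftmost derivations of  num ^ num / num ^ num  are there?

Parse trees for num ^ num / num ^ num:
  [Q0 [Q0 [Q0 [Q1 [Q2 num]]] ^ [Q1 [Q2 [Q2 num] / num]]] ^ [Q1 [Q2 num]]]
  [Q0 [Q0 [Q0 [Q1 [Q2 num]]] ^ [Q1 [Q1 [Q2 num]] / [Q2 num]]] ^ [Q1 [Q2 num]]]

2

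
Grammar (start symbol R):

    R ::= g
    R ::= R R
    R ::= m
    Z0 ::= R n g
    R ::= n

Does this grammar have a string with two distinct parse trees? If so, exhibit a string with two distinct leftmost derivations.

Witness: g g g

Derivation 1: R ⇒ R R ⇒ g R ⇒ g R R ⇒ g g R ⇒ g g g
Derivation 2: R ⇒ R R ⇒ R R R ⇒ g R R ⇒ g g R ⇒ g g g

Two distinct leftmost derivations for the same string.

Ambiguous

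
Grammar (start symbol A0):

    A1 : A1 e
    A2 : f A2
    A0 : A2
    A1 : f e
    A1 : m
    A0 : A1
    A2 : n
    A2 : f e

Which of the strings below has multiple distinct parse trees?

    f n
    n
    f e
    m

f n: 1 tree
n: 1 tree
f e: 2 trees
m: 1 tree

f e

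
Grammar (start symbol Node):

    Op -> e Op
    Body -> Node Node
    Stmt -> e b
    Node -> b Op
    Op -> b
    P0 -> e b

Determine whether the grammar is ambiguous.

Unambiguous

Only Node, Op are reachable from Node; ignoring the rest: Restricted to the reachable nonterminals, every rule has the form A → t or A → t B, and no two rules for the same A share a first terminal. The grammar encodes a DFA — one run per string.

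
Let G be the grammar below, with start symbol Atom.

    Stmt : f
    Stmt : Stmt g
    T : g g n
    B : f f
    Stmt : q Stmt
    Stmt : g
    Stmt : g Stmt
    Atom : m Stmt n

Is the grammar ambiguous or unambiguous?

Witness: m g g n

Derivation 1: Atom ⇒ m Stmt n ⇒ m Stmt g n ⇒ m g g n
Derivation 2: Atom ⇒ m Stmt n ⇒ m g Stmt n ⇒ m g g n

Two distinct leftmost derivations for the same string.

Ambiguous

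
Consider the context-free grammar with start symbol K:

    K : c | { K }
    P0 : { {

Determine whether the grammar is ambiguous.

Only K is reachable from K; ignoring the rest: L(K) is { openⁿ atom closeⁿ : n ≥ 0 }. The bracket depth fixes n, and the derivation is forced at every step.

Unambiguous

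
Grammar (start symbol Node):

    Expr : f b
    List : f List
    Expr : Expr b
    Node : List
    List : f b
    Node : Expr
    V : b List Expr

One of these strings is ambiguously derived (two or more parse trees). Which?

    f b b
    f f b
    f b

f b

f b b: 1 tree
f f b: 1 tree
f b: 2 trees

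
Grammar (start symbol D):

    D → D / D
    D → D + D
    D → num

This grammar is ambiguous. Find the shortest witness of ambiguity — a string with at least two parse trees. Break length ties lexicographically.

num + num + num

length 1: no string has ≥2 trees
length 3: no string has ≥2 trees
length 5: num + num + num has 2 parse trees

Two derivations of num + num + num:
  D ⇒ D + D ⇒ D + D + D ⇒ num + D + D ⇒ num + num + D ⇒ num + num + num
  D ⇒ D + D ⇒ num + D ⇒ num + D + D ⇒ num + num + D ⇒ num + num + num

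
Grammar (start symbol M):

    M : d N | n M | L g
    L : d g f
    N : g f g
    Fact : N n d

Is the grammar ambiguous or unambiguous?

Ambiguous

Witness: d g f g

Derivation 1: M ⇒ d N ⇒ d g f g
Derivation 2: M ⇒ L g ⇒ d g f g

Two distinct leftmost derivations for the same string.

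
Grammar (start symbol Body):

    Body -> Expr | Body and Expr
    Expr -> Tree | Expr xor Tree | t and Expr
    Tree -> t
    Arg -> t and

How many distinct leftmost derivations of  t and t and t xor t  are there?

Parse trees for t and t and t xor t:
  [Body [Expr [Expr t and [Expr t and [Expr [Tree t]]]] xor [Tree t]]]
  [Body [Expr t and [Expr [Expr t and [Expr [Tree t]]] xor [Tree t]]]]
  [Body [Expr t and [Expr t and [Expr [Expr [Tree t]] xor [Tree t]]]]]
  [Body [Body [Expr [Tree t]]] and [Expr [Expr t and [Expr [Tree t]]] xor [Tree t]]]
  [Body [Body [Expr [Tree t]]] and [Expr t and [Expr [Expr [Tree t]] xor [Tree t]]]]
  [Body [Body [Expr t and [Expr [Tree t]]]] and [Expr [Expr [Tree t]] xor [Tree t]]]
  [Body [Body [Body [Expr [Tree t]]] and [Expr [Tree t]]] and [Expr [Expr [Tree t]] xor [Tree t]]]

7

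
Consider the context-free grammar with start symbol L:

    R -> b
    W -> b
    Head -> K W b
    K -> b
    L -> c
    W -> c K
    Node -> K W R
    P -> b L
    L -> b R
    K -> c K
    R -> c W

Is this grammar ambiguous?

(Head, P, Node are unreachable from L, so their rules don't affect L(L).) The reachable rules are right-linear with at most one rule per (nonterminal, next-terminal) pair. Each input token forces the next rule, so parsing is deterministic.

Unambiguous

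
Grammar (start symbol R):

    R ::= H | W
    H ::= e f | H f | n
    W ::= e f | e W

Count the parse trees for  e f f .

Parse trees for e f f:
  [R [H [H e f] f]]

1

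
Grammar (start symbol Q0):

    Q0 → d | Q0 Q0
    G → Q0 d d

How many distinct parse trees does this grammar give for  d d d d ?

5

Parse trees for d d d d:
  [Q0 [Q0 d] [Q0 [Q0 d] [Q0 [Q0 d] [Q0 d]]]]
  [Q0 [Q0 d] [Q0 [Q0 [Q0 d] [Q0 d]] [Q0 d]]]
  [Q0 [Q0 [Q0 d] [Q0 d]] [Q0 [Q0 d] [Q0 d]]]
  [Q0 [Q0 [Q0 d] [Q0 [Q0 d] [Q0 d]]] [Q0 d]]
  [Q0 [Q0 [Q0 [Q0 d] [Q0 d]] [Q0 d]] [Q0 d]]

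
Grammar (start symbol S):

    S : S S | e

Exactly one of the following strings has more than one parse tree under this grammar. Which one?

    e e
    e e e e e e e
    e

e e e e e e e

e e: 1 tree
e e e e e e e: 132 trees
e: 1 tree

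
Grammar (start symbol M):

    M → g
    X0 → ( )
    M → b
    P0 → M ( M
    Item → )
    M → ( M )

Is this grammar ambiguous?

Unambiguous

Only M is reachable from M; ignoring the rest: Each string is a nest of matched brackets around a single atom. An opening bracket forces the recursive rule; an atom forces the base rule.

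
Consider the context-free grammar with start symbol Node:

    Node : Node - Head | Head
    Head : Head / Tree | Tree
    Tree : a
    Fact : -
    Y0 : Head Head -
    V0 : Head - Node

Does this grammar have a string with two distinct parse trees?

Unambiguous

Only Node, Head, Tree are reachable from Node; ignoring the rest: The grammar is stratified — Node handles '-' (left-recursive), Head handles '/', Tree atoms. Each operator has a fixed associativity and precedence level, so every string has one parse.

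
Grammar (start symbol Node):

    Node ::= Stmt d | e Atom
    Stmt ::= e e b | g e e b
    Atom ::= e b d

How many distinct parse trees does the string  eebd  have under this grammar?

Parse trees for eebd:
  [Node [Stmt e e b] d]
  [Node e [Atom e b d]]

2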